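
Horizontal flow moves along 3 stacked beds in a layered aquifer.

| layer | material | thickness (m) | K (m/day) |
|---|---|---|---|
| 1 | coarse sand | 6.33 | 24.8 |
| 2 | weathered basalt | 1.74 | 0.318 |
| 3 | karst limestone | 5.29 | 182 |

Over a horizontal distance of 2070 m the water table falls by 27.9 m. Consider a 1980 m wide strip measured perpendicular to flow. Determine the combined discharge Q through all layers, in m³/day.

29900

Flow is parallel to layering, so each bed carries its own Darcy discharge and the transmissivities add.
Σ(K_i·b_i) = 24.8×6.33 + 0.318×1.74 + 182×5.29 = 1120 m²/day.
Hydraulic gradient i = Δh / L = 27.9 / 2070 = 0.01348.
Q = Σ(K_i·b_i) · W · i = 1120 × 1980 × 0.01348 = 29898 m³/day.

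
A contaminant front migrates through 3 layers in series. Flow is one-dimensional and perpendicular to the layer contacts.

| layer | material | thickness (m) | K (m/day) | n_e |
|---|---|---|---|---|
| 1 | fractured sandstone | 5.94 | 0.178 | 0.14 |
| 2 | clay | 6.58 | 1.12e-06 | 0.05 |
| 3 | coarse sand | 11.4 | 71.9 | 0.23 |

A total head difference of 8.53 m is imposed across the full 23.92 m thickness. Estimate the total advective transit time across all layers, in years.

7130

With flow normal to the layers, continuity requires the same specific discharge q through every layer.
Σ(b_i/K_i) = 5.94/0.178 + 6.58/1.12e-06 + 11.4/71.9 = 5.875e+06 d.
q = Δh / Σ(b_i/K_i) = 8.53 / 5.875e+06 = 1.452e-06 m/day.
In each layer the seepage velocity is v_i = q/n_i, so the layer transit time is t_i = b_i·n_i / q:
  layer 1 (fractured sandstone): t_1 = 5.94 × 0.14 / 1.452e-06 = 5.728e+05 d
  layer 2 (clay): t_2 = 6.58 × 0.05 / 1.452e-06 = 2.266e+05 d
  layer 3 (coarse sand): t_3 = 11.4 × 0.23 / 1.452e-06 = 1.806e+06 d
Total t = Σ t_i = 2.605e+06 days = 7133 years.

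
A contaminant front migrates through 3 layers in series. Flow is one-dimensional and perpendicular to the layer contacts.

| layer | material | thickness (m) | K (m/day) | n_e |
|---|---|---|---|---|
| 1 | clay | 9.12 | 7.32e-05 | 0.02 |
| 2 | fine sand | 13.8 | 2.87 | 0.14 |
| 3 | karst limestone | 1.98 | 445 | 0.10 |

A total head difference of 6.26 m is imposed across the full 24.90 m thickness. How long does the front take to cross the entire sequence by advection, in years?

126

With flow normal to the layers, continuity requires the same specific discharge q through every layer.
Σ(b_i/K_i) = 9.12/7.32e-05 + 13.8/2.87 + 1.98/445 = 1.246e+05 d.
q = Δh / Σ(b_i/K_i) = 6.26 / 1.246e+05 = 5.024e-05 m/day.
In each layer the seepage velocity is v_i = q/n_i, so the layer transit time is t_i = b_i·n_i / q:
  layer 1 (clay): t_1 = 9.12 × 0.02 / 5.024e-05 = 3630 d
  layer 2 (fine sand): t_2 = 13.8 × 0.14 / 5.024e-05 = 38453 d
  layer 3 (karst limestone): t_3 = 1.98 × 0.10 / 5.024e-05 = 3941 d
Total t = Σ t_i = 46025 days = 126.0 years.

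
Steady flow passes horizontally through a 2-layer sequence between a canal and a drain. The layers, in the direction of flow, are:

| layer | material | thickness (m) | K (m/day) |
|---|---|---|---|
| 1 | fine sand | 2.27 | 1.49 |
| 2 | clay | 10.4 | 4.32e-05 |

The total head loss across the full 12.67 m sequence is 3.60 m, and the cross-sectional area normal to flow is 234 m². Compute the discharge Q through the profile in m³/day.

Flow is perpendicular to layering, so the layers act in series and the equivalent K is the thickness-weighted harmonic mean.
Total thickness L = 2.27 + 10.4 = 12.67 m.
Σ(b_i/K_i) = 2.27/1.49 + 10.4/4.32e-05 = 2.407e+05 d.
K_eq = L / Σ(b_i/K_i) = 12.67 / 2.407e+05 = 5.263e-05 m/day.
Q = K_eq · A · (Δh/L) = 5.263e-05 × 234 × (3.60/12.67) = 0.003499 m³/day.

0.00350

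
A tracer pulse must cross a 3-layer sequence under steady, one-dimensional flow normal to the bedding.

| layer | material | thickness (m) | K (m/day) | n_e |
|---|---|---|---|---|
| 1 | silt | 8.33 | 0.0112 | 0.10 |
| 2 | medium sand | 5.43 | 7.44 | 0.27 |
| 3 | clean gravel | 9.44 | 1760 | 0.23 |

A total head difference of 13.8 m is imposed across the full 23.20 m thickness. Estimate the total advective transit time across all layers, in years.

With flow normal to the layers, continuity requires the same specific discharge q through every layer.
Σ(b_i/K_i) = 8.33/0.0112 + 5.43/7.44 + 9.44/1760 = 744.5 d.
q = Δh / Σ(b_i/K_i) = 13.8 / 744.5 = 0.01854 m/day.
In each layer the seepage velocity is v_i = q/n_i, so the layer transit time is t_i = b_i·n_i / q:
  layer 1 (silt): t_1 = 8.33 × 0.10 / 0.01854 = 44.94 d
  layer 2 (medium sand): t_2 = 5.43 × 0.27 / 0.01854 = 79.09 d
  layer 3 (clean gravel): t_3 = 9.44 × 0.23 / 0.01854 = 117.1 d
Total t = Σ t_i = 241.2 days = 0.6603 years.

0.660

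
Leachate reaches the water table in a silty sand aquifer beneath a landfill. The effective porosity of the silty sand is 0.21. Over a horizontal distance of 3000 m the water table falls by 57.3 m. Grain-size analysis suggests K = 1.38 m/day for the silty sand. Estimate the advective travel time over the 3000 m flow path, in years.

Hydraulic gradient i = Δh / L = 57.3 / 3000 = 0.01910.
Darcy flux q = K · i = 1.380 × 0.01910 = 0.02636 m/day.
Seepage velocity v = q / n_e = 0.02636 / 0.21 = 0.1255 m/day.
Travel time t = L / v = 3000 / 0.1255 = 23902 days = 65.44 years.

65.4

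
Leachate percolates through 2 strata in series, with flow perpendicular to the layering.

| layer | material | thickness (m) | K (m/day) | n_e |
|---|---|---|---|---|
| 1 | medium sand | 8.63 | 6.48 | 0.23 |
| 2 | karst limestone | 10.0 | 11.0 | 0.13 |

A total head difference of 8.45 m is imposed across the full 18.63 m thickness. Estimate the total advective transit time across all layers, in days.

With flow normal to the layers, continuity requires the same specific discharge q through every layer.
Σ(b_i/K_i) = 8.63/6.48 + 10.0/11.0 = 2.241 d.
q = Δh / Σ(b_i/K_i) = 8.45 / 2.241 = 3.771 m/day.
In each layer the seepage velocity is v_i = q/n_i, so the layer transit time is t_i = b_i·n_i / q:
  layer 1 (medium sand): t_1 = 8.63 × 0.23 / 3.771 = 0.5264 d
  layer 2 (karst limestone): t_2 = 10.0 × 0.13 / 3.771 = 0.3448 d
Total t = Σ t_i = 0.8711 days.

0.871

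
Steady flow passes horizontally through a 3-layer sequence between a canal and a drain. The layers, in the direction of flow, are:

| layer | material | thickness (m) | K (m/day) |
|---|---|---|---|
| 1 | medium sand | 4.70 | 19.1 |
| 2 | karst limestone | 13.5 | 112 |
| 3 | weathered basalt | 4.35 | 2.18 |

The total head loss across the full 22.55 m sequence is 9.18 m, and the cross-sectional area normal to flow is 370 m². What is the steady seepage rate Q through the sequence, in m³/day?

1440

Flow is perpendicular to layering, so the layers act in series and the equivalent K is the thickness-weighted harmonic mean.
Total thickness L = 4.70 + 13.5 + 4.35 = 22.55 m.
Σ(b_i/K_i) = 4.70/19.1 + 13.5/112 + 4.35/2.18 = 2.362 d.
K_eq = L / Σ(b_i/K_i) = 22.55 / 2.362 = 9.547 m/day.
Q = K_eq · A · (Δh/L) = 9.547 × 370 × (9.18/22.55) = 1438 m³/day.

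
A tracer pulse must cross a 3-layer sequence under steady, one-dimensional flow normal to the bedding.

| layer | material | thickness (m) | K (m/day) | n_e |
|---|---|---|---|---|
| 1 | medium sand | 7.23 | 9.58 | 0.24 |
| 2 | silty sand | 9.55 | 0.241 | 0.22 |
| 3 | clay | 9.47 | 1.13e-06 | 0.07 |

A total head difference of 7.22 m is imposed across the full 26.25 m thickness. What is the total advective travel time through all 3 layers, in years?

14300

With flow normal to the layers, continuity requires the same specific discharge q through every layer.
Σ(b_i/K_i) = 7.23/9.58 + 9.55/0.241 + 9.47/1.13e-06 = 8.381e+06 d.
q = Δh / Σ(b_i/K_i) = 7.22 / 8.381e+06 = 8.615e-07 m/day.
In each layer the seepage velocity is v_i = q/n_i, so the layer transit time is t_i = b_i·n_i / q:
  layer 1 (medium sand): t_1 = 7.23 × 0.24 / 8.615e-07 = 2.014e+06 d
  layer 2 (silty sand): t_2 = 9.55 × 0.22 / 8.615e-07 = 2.439e+06 d
  layer 3 (clay): t_3 = 9.47 × 0.07 / 8.615e-07 = 7.695e+05 d
Total t = Σ t_i = 5.222e+06 days = 14298 years.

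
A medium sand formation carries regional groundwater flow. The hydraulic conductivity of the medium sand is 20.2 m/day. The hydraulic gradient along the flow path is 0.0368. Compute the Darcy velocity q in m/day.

0.743

Hydraulic gradient i = 0.0368.
Specific discharge q = K · i = 20.20 × 0.03680 = 0.7434 m/day.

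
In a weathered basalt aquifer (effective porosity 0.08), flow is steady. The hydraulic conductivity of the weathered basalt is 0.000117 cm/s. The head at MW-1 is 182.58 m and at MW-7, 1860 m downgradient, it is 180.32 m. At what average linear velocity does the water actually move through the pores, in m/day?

Convert K: 0.000117 cm/s × 864 = 0.1011 m/day.
Hydraulic gradient i = (182.58 − 180.32) / 1860 = 2.26 / 1860 = 0.001215.
Darcy flux q = K · i = 0.1011 × 0.001215 = 0.0001228 m/day.
Seepage velocity v = q / n_e = 0.0001228 / 0.08 = 0.001535 m/day.

0.00154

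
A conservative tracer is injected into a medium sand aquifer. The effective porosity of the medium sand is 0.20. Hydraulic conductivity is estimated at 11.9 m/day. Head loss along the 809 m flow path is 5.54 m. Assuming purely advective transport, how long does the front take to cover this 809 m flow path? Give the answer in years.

5.44

Hydraulic gradient i = Δh / L = 5.54 / 809 = 0.006848.
Darcy flux q = K · i = 11.90 × 0.006848 = 0.08149 m/day.
Seepage velocity v = q / n_e = 0.08149 / 0.20 = 0.4075 m/day.
Travel time t = L / v = 809 / 0.4075 = 1986 days = 5.436 years.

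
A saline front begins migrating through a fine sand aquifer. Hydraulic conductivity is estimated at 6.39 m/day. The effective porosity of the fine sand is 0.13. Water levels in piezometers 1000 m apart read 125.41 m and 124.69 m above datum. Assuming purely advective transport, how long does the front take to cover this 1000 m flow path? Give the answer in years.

77.4

Hydraulic gradient i = (125.41 − 124.69) / 1000 = 0.72 / 1000 = 0.0007200.
Darcy flux q = K · i = 6.390 × 0.0007200 = 0.004601 m/day.
Seepage velocity v = q / n_e = 0.004601 / 0.13 = 0.03539 m/day.
Travel time t = L / v = 1000 / 0.03539 = 28256 days = 77.36 years.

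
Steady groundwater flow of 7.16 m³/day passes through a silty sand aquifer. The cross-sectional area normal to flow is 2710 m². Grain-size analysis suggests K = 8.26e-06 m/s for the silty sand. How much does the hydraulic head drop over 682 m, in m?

2.52

Convert K: 8.26e-06 m/s × 86400 = 0.7137 m/day.
From Q = K·A·i, i = Q / (K·A) = 7.16 / (0.7137 × 2710) = 0.003702.
Head loss Δh = i · L = 0.003702 × 682 = 2.525 m.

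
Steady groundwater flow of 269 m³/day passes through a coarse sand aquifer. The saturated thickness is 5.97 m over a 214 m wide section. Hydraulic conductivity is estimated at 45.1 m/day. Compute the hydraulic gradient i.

Cross-sectional area A = 214 × 5.97 = 1278 m².
From Q = K·A·i, i = Q / (K·A) = 269 / (45.10 × 1278) = 0.004669.

0.00467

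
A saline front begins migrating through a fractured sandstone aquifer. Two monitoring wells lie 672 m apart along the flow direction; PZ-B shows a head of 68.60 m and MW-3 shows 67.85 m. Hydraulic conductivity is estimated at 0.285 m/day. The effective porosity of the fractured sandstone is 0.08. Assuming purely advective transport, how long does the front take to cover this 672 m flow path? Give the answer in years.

463

Hydraulic gradient i = (68.60 − 67.85) / 672 = 0.75 / 672 = 0.001116.
Darcy flux q = K · i = 0.2850 × 0.001116 = 0.0003181 m/day.
Seepage velocity v = q / n_e = 0.0003181 / 0.08 = 0.003976 m/day.
Travel time t = L / v = 672 / 0.003976 = 1.690e+05 days = 462.7 years.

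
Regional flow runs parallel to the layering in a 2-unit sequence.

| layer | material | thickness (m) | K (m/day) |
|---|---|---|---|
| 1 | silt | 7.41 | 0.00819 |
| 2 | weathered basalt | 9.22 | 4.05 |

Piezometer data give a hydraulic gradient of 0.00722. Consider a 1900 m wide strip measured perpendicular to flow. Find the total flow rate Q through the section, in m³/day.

Flow is parallel to layering, so each bed carries its own Darcy discharge and the transmissivities add.
Σ(K_i·b_i) = 0.00819×7.41 + 4.05×9.22 = 37.40 m²/day.
Hydraulic gradient i = 0.00722.
Q = Σ(K_i·b_i) · W · i = 37.40 × 1900 × 0.007220 = 513.1 m³/day.

513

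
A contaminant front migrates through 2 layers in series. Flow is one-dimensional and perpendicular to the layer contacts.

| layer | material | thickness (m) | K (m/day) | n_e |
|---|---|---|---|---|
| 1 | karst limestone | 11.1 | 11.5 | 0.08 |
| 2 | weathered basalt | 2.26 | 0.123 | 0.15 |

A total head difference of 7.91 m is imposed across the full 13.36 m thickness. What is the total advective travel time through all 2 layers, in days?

With flow normal to the layers, continuity requires the same specific discharge q through every layer.
Σ(b_i/K_i) = 11.1/11.5 + 2.26/0.123 = 19.34 d.
q = Δh / Σ(b_i/K_i) = 7.91 / 19.34 = 0.4090 m/day.
In each layer the seepage velocity is v_i = q/n_i, so the layer transit time is t_i = b_i·n_i / q:
  layer 1 (karst limestone): t_1 = 11.1 × 0.08 / 0.4090 = 2.171 d
  layer 2 (weathered basalt): t_2 = 2.26 × 0.15 / 0.4090 = 0.8288 d
Total t = Σ t_i = 3.000 days.

3.00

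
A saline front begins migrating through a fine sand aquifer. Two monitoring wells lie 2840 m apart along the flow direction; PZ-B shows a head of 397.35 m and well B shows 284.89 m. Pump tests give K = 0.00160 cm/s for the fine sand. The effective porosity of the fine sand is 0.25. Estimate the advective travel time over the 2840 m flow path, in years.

35.5

Convert K: 0.00160 cm/s × 864 = 1.382 m/day.
Hydraulic gradient i = (397.35 − 284.89) / 2840 = 112.46 / 2840 = 0.03960.
Darcy flux q = K · i = 1.382 × 0.03960 = 0.05474 m/day.
Seepage velocity v = q / n_e = 0.05474 / 0.25 = 0.2190 m/day.
Travel time t = L / v = 2840 / 0.2190 = 12970 days = 35.51 years.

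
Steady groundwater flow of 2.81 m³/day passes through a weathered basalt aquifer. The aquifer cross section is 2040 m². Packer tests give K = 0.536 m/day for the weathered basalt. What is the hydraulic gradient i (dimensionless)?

From Q = K·A·i, i = Q / (K·A) = 2.81 / (0.5360 × 2040) = 0.002570.

0.00257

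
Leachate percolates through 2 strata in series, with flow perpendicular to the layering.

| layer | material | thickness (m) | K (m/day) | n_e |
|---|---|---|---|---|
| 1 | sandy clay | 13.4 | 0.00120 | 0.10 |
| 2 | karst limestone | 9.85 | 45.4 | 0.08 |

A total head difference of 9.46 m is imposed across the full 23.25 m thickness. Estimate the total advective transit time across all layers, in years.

6.88

With flow normal to the layers, continuity requires the same specific discharge q through every layer.
Σ(b_i/K_i) = 13.4/0.00120 + 9.85/45.4 = 11167 d.
q = Δh / Σ(b_i/K_i) = 9.46 / 11167 = 0.0008471 m/day.
In each layer the seepage velocity is v_i = q/n_i, so the layer transit time is t_i = b_i·n_i / q:
  layer 1 (sandy clay): t_1 = 13.4 × 0.10 / 0.0008471 = 1582 d
  layer 2 (karst limestone): t_2 = 9.85 × 0.08 / 0.0008471 = 930.2 d
Total t = Σ t_i = 2512 days = 6.877 years.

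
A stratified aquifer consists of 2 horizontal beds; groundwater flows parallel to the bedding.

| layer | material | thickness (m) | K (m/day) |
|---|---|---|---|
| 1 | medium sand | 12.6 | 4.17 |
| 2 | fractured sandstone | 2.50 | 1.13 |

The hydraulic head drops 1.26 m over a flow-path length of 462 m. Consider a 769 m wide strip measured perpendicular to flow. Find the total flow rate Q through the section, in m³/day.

Flow is parallel to layering, so each bed carries its own Darcy discharge and the transmissivities add.
Σ(K_i·b_i) = 4.17×12.6 + 1.13×2.50 = 55.37 m²/day.
Hydraulic gradient i = Δh / L = 1.26 / 462 = 0.002727.
Q = Σ(K_i·b_i) · W · i = 55.37 × 769 × 0.002727 = 116.1 m³/day.

116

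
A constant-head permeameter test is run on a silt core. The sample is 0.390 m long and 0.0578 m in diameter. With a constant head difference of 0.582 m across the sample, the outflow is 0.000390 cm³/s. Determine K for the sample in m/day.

Cross-sectional area A = π·(d/2)² = π × (0.0578/2)² = 0.002624 m².
Convert discharge: 0.000390 cm³/s = 3.900e-10 m³/s.
Darcy's law rearranged: K = Q·L / (A·Δh) = 3.900e-10 × 0.390 / (0.002624 × 0.582) = 9.960e-08 m/s = 0.008605 m/day.

0.00861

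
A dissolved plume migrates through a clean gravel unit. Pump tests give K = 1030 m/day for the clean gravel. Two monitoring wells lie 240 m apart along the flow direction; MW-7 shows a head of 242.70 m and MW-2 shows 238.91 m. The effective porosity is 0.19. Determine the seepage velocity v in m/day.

85.6

Hydraulic gradient i = (242.70 − 238.91) / 240 = 3.79 / 240 = 0.01579.
Darcy flux q = K · i = 1030 × 0.01579 = 16.27 m/day.
Seepage velocity v = q / n_e = 16.27 / 0.19 = 85.61 m/day.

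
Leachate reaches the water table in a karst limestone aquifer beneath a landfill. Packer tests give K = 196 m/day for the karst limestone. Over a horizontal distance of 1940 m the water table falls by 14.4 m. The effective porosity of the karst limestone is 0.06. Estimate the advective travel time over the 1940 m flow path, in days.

80.0

Hydraulic gradient i = Δh / L = 14.4 / 1940 = 0.007423.
Darcy flux q = K · i = 196.0 × 0.007423 = 1.455 m/day.
Seepage velocity v = q / n_e = 1.455 / 0.06 = 24.25 m/day.
Travel time t = L / v = 1940 / 24.25 = 80.01 days.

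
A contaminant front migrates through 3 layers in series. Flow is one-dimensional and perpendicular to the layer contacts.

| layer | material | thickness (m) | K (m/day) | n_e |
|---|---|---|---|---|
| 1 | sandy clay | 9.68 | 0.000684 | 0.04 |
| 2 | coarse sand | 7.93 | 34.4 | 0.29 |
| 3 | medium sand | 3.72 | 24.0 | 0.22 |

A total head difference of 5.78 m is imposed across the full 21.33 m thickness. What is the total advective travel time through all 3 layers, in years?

With flow normal to the layers, continuity requires the same specific discharge q through every layer.
Σ(b_i/K_i) = 9.68/0.000684 + 7.93/34.4 + 3.72/24.0 = 14152 d.
q = Δh / Σ(b_i/K_i) = 5.78 / 14152 = 0.0004084 m/day.
In each layer the seepage velocity is v_i = q/n_i, so the layer transit time is t_i = b_i·n_i / q:
  layer 1 (sandy clay): t_1 = 9.68 × 0.04 / 0.0004084 = 948.1 d
  layer 2 (coarse sand): t_2 = 7.93 × 0.29 / 0.0004084 = 5631 d
  layer 3 (medium sand): t_3 = 3.72 × 0.22 / 0.0004084 = 2004 d
Total t = Σ t_i = 8583 days = 23.50 years.

23.5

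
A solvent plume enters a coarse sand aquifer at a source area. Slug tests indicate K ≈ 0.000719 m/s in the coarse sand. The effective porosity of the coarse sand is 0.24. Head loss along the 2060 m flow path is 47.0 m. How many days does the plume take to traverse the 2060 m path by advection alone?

349

Convert K: 0.000719 m/s × 86400 = 62.12 m/day.
Hydraulic gradient i = Δh / L = 47.0 / 2060 = 0.02282.
Darcy flux q = K · i = 62.12 × 0.02282 = 1.417 m/day.
Seepage velocity v = q / n_e = 1.417 / 0.24 = 5.906 m/day.
Travel time t = L / v = 2060 / 5.906 = 348.8 days.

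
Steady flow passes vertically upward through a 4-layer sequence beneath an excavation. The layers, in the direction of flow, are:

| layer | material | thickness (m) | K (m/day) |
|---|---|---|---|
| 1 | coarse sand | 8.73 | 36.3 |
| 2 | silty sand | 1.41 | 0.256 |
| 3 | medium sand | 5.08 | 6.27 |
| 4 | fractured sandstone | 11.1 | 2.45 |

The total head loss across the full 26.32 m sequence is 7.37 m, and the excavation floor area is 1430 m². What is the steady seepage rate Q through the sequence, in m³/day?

Flow is perpendicular to layering, so the layers act in series and the equivalent K is the thickness-weighted harmonic mean.
Total thickness L = 8.73 + 1.41 + 5.08 + 11.1 = 26.32 m.
Σ(b_i/K_i) = 8.73/36.3 + 1.41/0.256 + 5.08/6.27 + 11.1/2.45 = 11.09 d.
K_eq = L / Σ(b_i/K_i) = 26.32 / 11.09 = 2.373 m/day.
Q = K_eq · A · (Δh/L) = 2.373 × 1430 × (7.37/26.32) = 950.4 m³/day.

950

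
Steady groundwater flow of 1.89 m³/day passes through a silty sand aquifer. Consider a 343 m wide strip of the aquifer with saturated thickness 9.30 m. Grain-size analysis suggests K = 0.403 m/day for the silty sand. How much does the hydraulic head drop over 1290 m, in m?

1.90

Cross-sectional area A = 343 × 9.30 = 3190 m².
From Q = K·A·i, i = Q / (K·A) = 1.89 / (0.4030 × 3190) = 0.001470.
Head loss Δh = i · L = 0.001470 × 1290 = 1.897 m.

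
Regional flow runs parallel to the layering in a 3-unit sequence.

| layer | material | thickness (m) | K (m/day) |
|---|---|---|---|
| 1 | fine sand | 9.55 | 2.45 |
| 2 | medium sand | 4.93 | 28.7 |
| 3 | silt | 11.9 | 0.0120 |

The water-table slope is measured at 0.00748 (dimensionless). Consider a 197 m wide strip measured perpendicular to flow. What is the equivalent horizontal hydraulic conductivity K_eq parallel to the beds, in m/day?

6.26

Flow is parallel to layering, so each bed carries its own Darcy discharge and the transmissivities add.
Σ(K_i·b_i) = 2.45×9.55 + 28.7×4.93 + 0.0120×11.9 = 165.0 m²/day.
Total thickness b = 26.38 m, so K_eq = Σ(K_i·b_i)/b = 6.256 m/day.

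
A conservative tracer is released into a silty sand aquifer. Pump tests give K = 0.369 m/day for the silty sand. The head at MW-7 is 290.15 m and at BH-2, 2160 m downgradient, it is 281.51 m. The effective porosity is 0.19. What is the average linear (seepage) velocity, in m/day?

0.00777

Hydraulic gradient i = (290.15 − 281.51) / 2160 = 8.64 / 2160 = 0.004000.
Darcy flux q = K · i = 0.3690 × 0.004000 = 0.001476 m/day.
Seepage velocity v = q / n_e = 0.001476 / 0.19 = 0.007768 m/day.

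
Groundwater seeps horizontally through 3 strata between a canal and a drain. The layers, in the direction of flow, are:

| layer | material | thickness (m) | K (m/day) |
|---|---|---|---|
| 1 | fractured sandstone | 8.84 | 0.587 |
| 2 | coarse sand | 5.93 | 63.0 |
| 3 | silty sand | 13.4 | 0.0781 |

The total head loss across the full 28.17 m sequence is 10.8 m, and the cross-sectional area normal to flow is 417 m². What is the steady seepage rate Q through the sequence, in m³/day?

Flow is perpendicular to layering, so the layers act in series and the equivalent K is the thickness-weighted harmonic mean.
Total thickness L = 8.84 + 5.93 + 13.4 = 28.17 m.
Σ(b_i/K_i) = 8.84/0.587 + 5.93/63.0 + 13.4/0.0781 = 186.7 d.
K_eq = L / Σ(b_i/K_i) = 28.17 / 186.7 = 0.1509 m/day.
Q = K_eq · A · (Δh/L) = 0.1509 × 417 × (10.8/28.17) = 24.12 m³/day.

24.1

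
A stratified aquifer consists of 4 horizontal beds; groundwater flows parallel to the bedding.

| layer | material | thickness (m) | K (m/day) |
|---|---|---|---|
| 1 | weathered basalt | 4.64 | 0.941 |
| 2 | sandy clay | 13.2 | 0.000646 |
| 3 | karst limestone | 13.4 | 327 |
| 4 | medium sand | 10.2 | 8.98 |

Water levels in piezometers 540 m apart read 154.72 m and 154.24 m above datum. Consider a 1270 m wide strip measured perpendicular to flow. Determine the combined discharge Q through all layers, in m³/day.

Flow is parallel to layering, so each bed carries its own Darcy discharge and the transmissivities add.
Σ(K_i·b_i) = 0.941×4.64 + 0.000646×13.2 + 327×13.4 + 8.98×10.2 = 4478 m²/day.
Hydraulic gradient i = (154.72 − 154.24) / 540 = 0.48 / 540 = 0.0008889.
Q = Σ(K_i·b_i) · W · i = 4478 × 1270 × 0.0008889 = 5055 m³/day.

5050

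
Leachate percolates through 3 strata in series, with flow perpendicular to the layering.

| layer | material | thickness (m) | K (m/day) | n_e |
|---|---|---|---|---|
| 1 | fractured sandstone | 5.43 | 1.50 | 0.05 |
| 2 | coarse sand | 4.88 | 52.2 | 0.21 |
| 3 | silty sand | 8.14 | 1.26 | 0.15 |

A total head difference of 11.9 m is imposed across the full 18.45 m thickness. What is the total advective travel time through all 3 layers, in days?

2.15

With flow normal to the layers, continuity requires the same specific discharge q through every layer.
Σ(b_i/K_i) = 5.43/1.50 + 4.88/52.2 + 8.14/1.26 = 10.17 d.
q = Δh / Σ(b_i/K_i) = 11.9 / 10.17 = 1.170 m/day.
In each layer the seepage velocity is v_i = q/n_i, so the layer transit time is t_i = b_i·n_i / q:
  layer 1 (fractured sandstone): t_1 = 5.43 × 0.05 / 1.170 = 0.2321 d
  layer 2 (coarse sand): t_2 = 4.88 × 0.21 / 1.170 = 0.8761 d
  layer 3 (silty sand): t_3 = 8.14 × 0.15 / 1.170 = 1.044 d
Total t = Σ t_i = 2.152 days.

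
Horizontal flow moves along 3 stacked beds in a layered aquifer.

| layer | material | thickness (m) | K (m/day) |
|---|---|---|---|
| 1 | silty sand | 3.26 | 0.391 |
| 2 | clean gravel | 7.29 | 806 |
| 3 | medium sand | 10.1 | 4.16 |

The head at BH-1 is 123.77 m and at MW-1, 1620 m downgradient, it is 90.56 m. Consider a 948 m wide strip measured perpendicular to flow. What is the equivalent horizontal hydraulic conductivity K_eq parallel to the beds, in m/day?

Flow is parallel to layering, so each bed carries its own Darcy discharge and the transmissivities add.
Σ(K_i·b_i) = 0.391×3.26 + 806×7.29 + 4.16×10.1 = 5919 m²/day.
Total thickness b = 20.65 m, so K_eq = Σ(K_i·b_i)/b = 286.6 m/day.

287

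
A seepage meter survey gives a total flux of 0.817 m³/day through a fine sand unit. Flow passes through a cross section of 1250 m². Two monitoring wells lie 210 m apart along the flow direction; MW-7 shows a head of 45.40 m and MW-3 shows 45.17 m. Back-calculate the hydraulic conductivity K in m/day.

0.597

Hydraulic gradient i = (45.40 − 45.17) / 210 = 0.23 / 210 = 0.001095.
From Q = K·A·i, K = Q / (A·i) = 0.817 / (1250 × 0.001095) = 0.5968 m/day.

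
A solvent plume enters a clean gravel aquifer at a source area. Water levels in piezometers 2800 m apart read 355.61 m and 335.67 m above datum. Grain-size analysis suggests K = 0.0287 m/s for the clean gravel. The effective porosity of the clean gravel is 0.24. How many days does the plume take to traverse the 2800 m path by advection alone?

Convert K: 0.0287 m/s × 86400 = 2480 m/day.
Hydraulic gradient i = (355.61 − 335.67) / 2800 = 19.94 / 2800 = 0.007121.
Darcy flux q = K · i = 2480 × 0.007121 = 17.66 m/day.
Seepage velocity v = q / n_e = 17.66 / 0.24 = 73.58 m/day.
Travel time t = L / v = 2800 / 73.58 = 38.05 days.

38.1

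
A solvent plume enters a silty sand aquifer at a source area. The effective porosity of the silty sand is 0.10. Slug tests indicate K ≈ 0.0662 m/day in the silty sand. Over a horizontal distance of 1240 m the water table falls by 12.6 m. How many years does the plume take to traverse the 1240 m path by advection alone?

Hydraulic gradient i = Δh / L = 12.6 / 1240 = 0.01016.
Darcy flux q = K · i = 0.06620 × 0.01016 = 0.0006727 m/day.
Seepage velocity v = q / n_e = 0.0006727 / 0.10 = 0.006727 m/day.
Travel time t = L / v = 1240 / 0.006727 = 1.843e+05 days = 504.7 years.

505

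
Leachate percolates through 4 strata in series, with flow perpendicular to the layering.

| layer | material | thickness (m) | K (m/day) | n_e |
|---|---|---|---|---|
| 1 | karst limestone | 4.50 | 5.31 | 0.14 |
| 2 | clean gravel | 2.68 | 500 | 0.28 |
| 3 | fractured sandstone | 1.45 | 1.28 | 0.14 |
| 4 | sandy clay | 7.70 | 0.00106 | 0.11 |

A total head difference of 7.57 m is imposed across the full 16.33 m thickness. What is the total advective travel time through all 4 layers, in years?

With flow normal to the layers, continuity requires the same specific discharge q through every layer.
Σ(b_i/K_i) = 4.50/5.31 + 2.68/500 + 1.45/1.28 + 7.70/0.00106 = 7266 d.
q = Δh / Σ(b_i/K_i) = 7.57 / 7266 = 0.001042 m/day.
In each layer the seepage velocity is v_i = q/n_i, so the layer transit time is t_i = b_i·n_i / q:
  layer 1 (karst limestone): t_1 = 4.50 × 0.14 / 0.001042 = 604.7 d
  layer 2 (clean gravel): t_2 = 2.68 × 0.28 / 0.001042 = 720.3 d
  layer 3 (fractured sandstone): t_3 = 1.45 × 0.14 / 0.001042 = 194.9 d
  layer 4 (sandy clay): t_4 = 7.70 × 0.11 / 0.001042 = 813.0 d
Total t = Σ t_i = 2333 days = 6.387 years.

6.39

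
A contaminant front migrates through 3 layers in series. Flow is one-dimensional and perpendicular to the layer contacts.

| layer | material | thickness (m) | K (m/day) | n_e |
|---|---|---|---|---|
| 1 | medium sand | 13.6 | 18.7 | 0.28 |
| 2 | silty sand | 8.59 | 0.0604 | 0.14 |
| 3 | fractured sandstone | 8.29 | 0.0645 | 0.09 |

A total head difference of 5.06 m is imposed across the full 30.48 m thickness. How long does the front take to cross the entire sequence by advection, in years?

With flow normal to the layers, continuity requires the same specific discharge q through every layer.
Σ(b_i/K_i) = 13.6/18.7 + 8.59/0.0604 + 8.29/0.0645 = 271.5 d.
q = Δh / Σ(b_i/K_i) = 5.06 / 271.5 = 0.01864 m/day.
In each layer the seepage velocity is v_i = q/n_i, so the layer transit time is t_i = b_i·n_i / q:
  layer 1 (medium sand): t_1 = 13.6 × 0.28 / 0.01864 = 204.3 d
  layer 2 (silty sand): t_2 = 8.59 × 0.14 / 0.01864 = 64.52 d
  layer 3 (fractured sandstone): t_3 = 8.29 × 0.09 / 0.01864 = 40.03 d
Total t = Σ t_i = 308.9 days = 0.8456 years.

0.846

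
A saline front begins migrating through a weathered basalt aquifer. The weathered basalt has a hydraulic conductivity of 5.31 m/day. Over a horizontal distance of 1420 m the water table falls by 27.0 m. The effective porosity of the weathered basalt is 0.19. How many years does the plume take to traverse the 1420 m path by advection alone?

7.32

Hydraulic gradient i = Δh / L = 27.0 / 1420 = 0.01901.
Darcy flux q = K · i = 5.310 × 0.01901 = 0.1010 m/day.
Seepage velocity v = q / n_e = 0.1010 / 0.19 = 0.5314 m/day.
Travel time t = L / v = 1420 / 0.5314 = 2672 days = 7.316 years.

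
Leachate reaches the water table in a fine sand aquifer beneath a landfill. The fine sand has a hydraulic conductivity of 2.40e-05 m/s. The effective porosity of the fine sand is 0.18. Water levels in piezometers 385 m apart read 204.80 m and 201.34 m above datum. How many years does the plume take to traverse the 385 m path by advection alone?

10.2

Convert K: 2.40e-05 m/s × 86400 = 2.074 m/day.
Hydraulic gradient i = (204.80 − 201.34) / 385 = 3.46 / 385 = 0.008987.
Darcy flux q = K · i = 2.074 × 0.008987 = 0.01864 m/day.
Seepage velocity v = q / n_e = 0.01864 / 0.18 = 0.1035 m/day.
Travel time t = L / v = 385 / 0.1035 = 3719 days = 10.18 years.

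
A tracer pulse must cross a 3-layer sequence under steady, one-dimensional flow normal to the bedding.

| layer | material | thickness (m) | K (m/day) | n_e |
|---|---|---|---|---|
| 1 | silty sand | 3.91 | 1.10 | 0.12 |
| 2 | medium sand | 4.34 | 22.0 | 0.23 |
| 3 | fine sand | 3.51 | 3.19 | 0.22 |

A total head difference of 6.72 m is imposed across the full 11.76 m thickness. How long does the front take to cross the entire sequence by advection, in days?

With flow normal to the layers, continuity requires the same specific discharge q through every layer.
Σ(b_i/K_i) = 3.91/1.10 + 4.34/22.0 + 3.51/3.19 = 4.852 d.
q = Δh / Σ(b_i/K_i) = 6.72 / 4.852 = 1.385 m/day.
In each layer the seepage velocity is v_i = q/n_i, so the layer transit time is t_i = b_i·n_i / q:
  layer 1 (silty sand): t_1 = 3.91 × 0.12 / 1.385 = 0.3388 d
  layer 2 (medium sand): t_2 = 4.34 × 0.23 / 1.385 = 0.7207 d
  layer 3 (fine sand): t_3 = 3.51 × 0.22 / 1.385 = 0.5576 d
Total t = Σ t_i = 1.617 days.

1.62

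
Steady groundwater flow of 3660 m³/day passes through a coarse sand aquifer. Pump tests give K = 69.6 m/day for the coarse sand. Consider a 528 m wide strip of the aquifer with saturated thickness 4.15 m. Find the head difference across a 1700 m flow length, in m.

Cross-sectional area A = 528 × 4.15 = 2191 m².
From Q = K·A·i, i = Q / (K·A) = 3660 / (69.60 × 2191) = 0.02400.
Head loss Δh = i · L = 0.02400 × 1700 = 40.80 m.

40.8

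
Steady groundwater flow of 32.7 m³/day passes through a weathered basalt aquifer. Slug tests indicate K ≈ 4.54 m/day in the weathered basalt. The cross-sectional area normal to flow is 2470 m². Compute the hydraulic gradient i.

From Q = K·A·i, i = Q / (K·A) = 32.7 / (4.540 × 2470) = 0.002916.

0.00292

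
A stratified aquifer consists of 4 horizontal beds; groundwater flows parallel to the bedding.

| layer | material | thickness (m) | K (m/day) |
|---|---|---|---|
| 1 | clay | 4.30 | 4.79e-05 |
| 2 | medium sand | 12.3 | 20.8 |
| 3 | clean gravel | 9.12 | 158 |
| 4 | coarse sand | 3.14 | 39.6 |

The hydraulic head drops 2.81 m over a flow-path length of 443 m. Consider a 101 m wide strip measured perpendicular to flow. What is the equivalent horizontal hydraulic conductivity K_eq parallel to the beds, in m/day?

63.1

Flow is parallel to layering, so each bed carries its own Darcy discharge and the transmissivities add.
Σ(K_i·b_i) = 4.79e-05×4.30 + 20.8×12.3 + 158×9.12 + 39.6×3.14 = 1821 m²/day.
Total thickness b = 28.86 m, so K_eq = Σ(K_i·b_i)/b = 63.10 m/day.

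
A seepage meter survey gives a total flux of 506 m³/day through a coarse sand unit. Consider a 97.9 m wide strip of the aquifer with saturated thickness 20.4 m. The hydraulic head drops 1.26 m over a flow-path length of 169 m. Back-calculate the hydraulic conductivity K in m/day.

Cross-sectional area A = 97.9 × 20.4 = 1997 m².
Hydraulic gradient i = Δh / L = 1.26 / 169 = 0.007456.
From Q = K·A·i, K = Q / (A·i) = 506 / (1997 × 0.007456) = 33.98 m/day.

34.0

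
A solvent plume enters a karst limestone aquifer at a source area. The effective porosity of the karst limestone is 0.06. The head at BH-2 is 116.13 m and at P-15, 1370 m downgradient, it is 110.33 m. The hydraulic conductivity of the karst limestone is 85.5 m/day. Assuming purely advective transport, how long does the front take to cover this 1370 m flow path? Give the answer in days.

Hydraulic gradient i = (116.13 − 110.33) / 1370 = 5.8 / 1370 = 0.004234.
Darcy flux q = K · i = 85.50 × 0.004234 = 0.3620 m/day.
Seepage velocity v = q / n_e = 0.3620 / 0.06 = 6.033 m/day.
Travel time t = L / v = 1370 / 6.033 = 227.1 days.

227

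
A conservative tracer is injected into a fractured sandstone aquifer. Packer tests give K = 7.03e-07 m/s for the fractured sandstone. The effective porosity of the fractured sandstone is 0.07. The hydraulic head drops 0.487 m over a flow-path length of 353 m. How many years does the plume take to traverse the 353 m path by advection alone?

Convert K: 7.03e-07 m/s × 86400 = 0.06074 m/day.
Hydraulic gradient i = Δh / L = 0.487 / 353 = 0.001380.
Darcy flux q = K · i = 0.06074 × 0.001380 = 8.380e-05 m/day.
Seepage velocity v = q / n_e = 8.380e-05 / 0.07 = 0.001197 m/day.
Travel time t = L / v = 353 / 0.001197 = 2.949e+05 days = 807.3 years.

807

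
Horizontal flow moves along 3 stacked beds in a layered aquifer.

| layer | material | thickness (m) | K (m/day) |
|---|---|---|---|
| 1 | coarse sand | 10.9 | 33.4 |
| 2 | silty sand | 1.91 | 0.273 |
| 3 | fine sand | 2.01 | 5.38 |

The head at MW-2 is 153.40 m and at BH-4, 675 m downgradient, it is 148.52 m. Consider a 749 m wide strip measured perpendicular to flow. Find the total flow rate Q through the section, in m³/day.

Flow is parallel to layering, so each bed carries its own Darcy discharge and the transmissivities add.
Σ(K_i·b_i) = 33.4×10.9 + 0.273×1.91 + 5.38×2.01 = 375.4 m²/day.
Hydraulic gradient i = (153.40 − 148.52) / 675 = 4.88 / 675 = 0.007230.
Q = Σ(K_i·b_i) · W · i = 375.4 × 749 × 0.007230 = 2033 m³/day.

2030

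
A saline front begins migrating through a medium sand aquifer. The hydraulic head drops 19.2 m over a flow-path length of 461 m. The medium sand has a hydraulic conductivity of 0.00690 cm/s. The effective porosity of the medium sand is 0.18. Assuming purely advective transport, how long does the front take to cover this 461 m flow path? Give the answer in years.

Convert K: 0.00690 cm/s × 864 = 5.962 m/day.
Hydraulic gradient i = Δh / L = 19.2 / 461 = 0.04165.
Darcy flux q = K · i = 5.962 × 0.04165 = 0.2483 m/day.
Seepage velocity v = q / n_e = 0.2483 / 0.18 = 1.379 m/day.
Travel time t = L / v = 461 / 1.379 = 334.2 days = 0.9150 years.

0.915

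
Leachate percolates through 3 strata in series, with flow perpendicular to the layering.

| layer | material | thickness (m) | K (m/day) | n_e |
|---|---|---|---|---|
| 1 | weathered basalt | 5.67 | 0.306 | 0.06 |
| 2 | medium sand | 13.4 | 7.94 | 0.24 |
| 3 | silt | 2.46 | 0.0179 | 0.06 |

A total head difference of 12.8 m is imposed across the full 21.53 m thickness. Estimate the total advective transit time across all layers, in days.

With flow normal to the layers, continuity requires the same specific discharge q through every layer.
Σ(b_i/K_i) = 5.67/0.306 + 13.4/7.94 + 2.46/0.0179 = 157.6 d.
q = Δh / Σ(b_i/K_i) = 12.8 / 157.6 = 0.08119 m/day.
In each layer the seepage velocity is v_i = q/n_i, so the layer transit time is t_i = b_i·n_i / q:
  layer 1 (weathered basalt): t_1 = 5.67 × 0.06 / 0.08119 = 4.190 d
  layer 2 (medium sand): t_2 = 13.4 × 0.24 / 0.08119 = 39.61 d
  layer 3 (silt): t_3 = 2.46 × 0.06 / 0.08119 = 1.818 d
Total t = Σ t_i = 45.62 days.

45.6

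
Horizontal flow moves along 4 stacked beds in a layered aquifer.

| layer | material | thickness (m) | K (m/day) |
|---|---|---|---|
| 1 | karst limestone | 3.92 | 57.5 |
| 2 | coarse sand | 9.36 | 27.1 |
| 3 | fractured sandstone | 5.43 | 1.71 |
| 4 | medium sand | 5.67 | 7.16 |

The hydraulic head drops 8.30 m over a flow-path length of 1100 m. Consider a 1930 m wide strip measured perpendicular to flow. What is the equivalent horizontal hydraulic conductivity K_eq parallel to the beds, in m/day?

Flow is parallel to layering, so each bed carries its own Darcy discharge and the transmissivities add.
Σ(K_i·b_i) = 57.5×3.92 + 27.1×9.36 + 1.71×5.43 + 7.16×5.67 = 528.9 m²/day.
Total thickness b = 24.38 m, so K_eq = Σ(K_i·b_i)/b = 21.70 m/day.

21.7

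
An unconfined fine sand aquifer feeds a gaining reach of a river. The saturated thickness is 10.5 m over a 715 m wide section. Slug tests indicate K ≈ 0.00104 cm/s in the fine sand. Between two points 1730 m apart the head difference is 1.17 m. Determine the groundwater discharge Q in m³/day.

Convert K: 0.00104 cm/s × 864 = 0.8986 m/day.
Cross-sectional area A = 715 × 10.5 = 7508 m².
Hydraulic gradient i = Δh / L = 1.17 / 1730 = 0.0006763.
Darcy's law: Q = K · A · i = 0.8986 × 7508 × 0.0006763 = 4.562 m³/day.

4.56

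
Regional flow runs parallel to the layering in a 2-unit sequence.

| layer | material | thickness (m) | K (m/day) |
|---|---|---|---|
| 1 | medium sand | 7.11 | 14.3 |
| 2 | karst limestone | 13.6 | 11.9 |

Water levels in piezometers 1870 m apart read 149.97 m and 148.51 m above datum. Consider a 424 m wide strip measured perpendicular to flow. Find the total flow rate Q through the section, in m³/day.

87.2

Flow is parallel to layering, so each bed carries its own Darcy discharge and the transmissivities add.
Σ(K_i·b_i) = 14.3×7.11 + 11.9×13.6 = 263.5 m²/day.
Hydraulic gradient i = (149.97 − 148.51) / 1870 = 1.46 / 1870 = 0.0007807.
Q = Σ(K_i·b_i) · W · i = 263.5 × 424 × 0.0007807 = 87.23 m³/day.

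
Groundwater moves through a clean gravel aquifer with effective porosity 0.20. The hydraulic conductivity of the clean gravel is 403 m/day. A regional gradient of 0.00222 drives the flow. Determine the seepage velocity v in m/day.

4.47

Hydraulic gradient i = 0.00222.
Darcy flux q = K · i = 403.0 × 0.002220 = 0.8947 m/day.
Seepage velocity v = q / n_e = 0.8947 / 0.20 = 4.473 m/day.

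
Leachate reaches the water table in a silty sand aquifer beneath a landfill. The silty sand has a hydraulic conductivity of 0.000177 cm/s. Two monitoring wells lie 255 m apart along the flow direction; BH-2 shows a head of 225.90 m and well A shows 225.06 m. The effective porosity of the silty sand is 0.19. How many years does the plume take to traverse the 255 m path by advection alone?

263

Convert K: 0.000177 cm/s × 864 = 0.1529 m/day.
Hydraulic gradient i = (225.90 − 225.06) / 255 = 0.84 / 255 = 0.003294.
Darcy flux q = K · i = 0.1529 × 0.003294 = 0.0005038 m/day.
Seepage velocity v = q / n_e = 0.0005038 / 0.19 = 0.002651 m/day.
Travel time t = L / v = 255 / 0.002651 = 96176 days = 263.3 years.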